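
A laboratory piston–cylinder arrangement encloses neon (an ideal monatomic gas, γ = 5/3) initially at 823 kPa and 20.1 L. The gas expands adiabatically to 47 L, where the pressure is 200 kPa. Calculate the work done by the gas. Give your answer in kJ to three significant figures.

Adiabatic: W = (P₁V₁ − P₂V₂)/(γ − 1) with γ = 5/3.
P₁V₁ = 16542 J, P₂V₂ = 9400 J.
W = (16542 − 9400) / 0.6667 = 10713 J.

W ≈ 10.7 kJ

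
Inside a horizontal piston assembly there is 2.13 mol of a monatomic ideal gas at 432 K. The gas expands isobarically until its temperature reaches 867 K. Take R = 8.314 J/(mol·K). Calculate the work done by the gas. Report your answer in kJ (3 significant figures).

Isobaric: W = P ΔV = nR ΔT.
W = (2.13)(8.314)(867 − 432) = 7703 J.

W ≈ 7.70 kJ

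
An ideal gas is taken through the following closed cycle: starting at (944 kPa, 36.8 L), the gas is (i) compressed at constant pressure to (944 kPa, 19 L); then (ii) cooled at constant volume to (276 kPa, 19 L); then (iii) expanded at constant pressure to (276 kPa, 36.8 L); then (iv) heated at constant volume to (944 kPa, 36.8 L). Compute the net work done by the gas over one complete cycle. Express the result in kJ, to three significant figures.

Constant-volume legs do no work.
W(i) = (944)(19 − 36.8) = -16803 J; W(iii) = (276)(36.8 − 19) = 4913 J.
W_net = -16803 + 4913 = -11890 J (the counter-clockwise enclosed area).

W_net ≈ -11.9 kJ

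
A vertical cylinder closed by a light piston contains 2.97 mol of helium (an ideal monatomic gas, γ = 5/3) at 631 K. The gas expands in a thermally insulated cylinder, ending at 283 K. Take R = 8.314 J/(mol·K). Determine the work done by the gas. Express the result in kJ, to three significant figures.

W ≈ 12.9 kJ

Adiabatic ⇒ Q = 0, so W_by = −ΔU = nCᵥ(T₁ − T₂).
Cᵥ = 3R/2 = 12.47 J/(mol·K).
W = (2.97)(12.47)(631 − 283) = 12890 J.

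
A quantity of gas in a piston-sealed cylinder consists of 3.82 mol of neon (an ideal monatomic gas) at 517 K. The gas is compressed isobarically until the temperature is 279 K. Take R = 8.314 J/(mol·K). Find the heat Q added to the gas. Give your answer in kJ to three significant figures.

Q ≈ -18.9 kJ

Isobaric: W = nRΔT = (3.82)(8.314)(-238) = -7559 J.
ΔU = nCᵥΔT with Cᵥ = 3R/2: ΔU = (3.82)(12.47)(-238) = -11338 J.
Q = ΔU + W = -11338 − 7559 = -18897 J.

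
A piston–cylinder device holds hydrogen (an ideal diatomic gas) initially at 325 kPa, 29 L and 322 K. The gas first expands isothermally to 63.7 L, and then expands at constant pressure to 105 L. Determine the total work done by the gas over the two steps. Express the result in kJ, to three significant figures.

Step 1 (isothermal): W = P₁V₁ ln(V₂/V₁) = (9425) ln(63.7/29) = 7416 J.
After step 1: P = 148 kPa, V = 63.7 L, T = 322 K.
Step 2 (isobaric): W = PΔV = (148 kPa)(105 − 63.7 L) = 6111 J.
W_total = 7416 + 6111 = 13527 J.

W_total ≈ 13.5 kJ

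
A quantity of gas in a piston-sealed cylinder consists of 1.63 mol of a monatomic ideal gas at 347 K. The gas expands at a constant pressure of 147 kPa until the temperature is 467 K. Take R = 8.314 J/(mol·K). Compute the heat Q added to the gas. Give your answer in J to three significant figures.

Isobaric: W = nRΔT = (1.63)(8.314)(120) = 1626 J.
ΔU = nCᵥΔT with Cᵥ = 3R/2: ΔU = (1.63)(12.47)(120) = 2439 J.
Q = ΔU + W = 2439 + 1626 = 4066 J.

Q ≈ 4070 J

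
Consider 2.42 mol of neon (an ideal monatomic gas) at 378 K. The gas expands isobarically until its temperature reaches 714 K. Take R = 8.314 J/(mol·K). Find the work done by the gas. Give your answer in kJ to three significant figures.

Isobaric: W = P ΔV = nR ΔT.
W = (2.42)(8.314)(714 − 378) = 6760 J.

W ≈ 6.76 kJ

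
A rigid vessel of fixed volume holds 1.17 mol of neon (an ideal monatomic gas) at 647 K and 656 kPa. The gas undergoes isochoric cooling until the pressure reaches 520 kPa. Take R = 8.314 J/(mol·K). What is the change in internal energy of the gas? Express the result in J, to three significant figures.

Constant volume ⇒ W = 0, so Q = ΔU = nCᵥΔT with Cᵥ = 3R/2 = 12.47 J/(mol·K).
At constant V, T₂/T₁ = P₂/P₁ ⇒ ΔT = T₁(P₂/P₁ − 1) = 647·(520/656 − 1) = -134.1 K.
ΔU = (1.17)(12.47)(-134.1) = -1957 J.

ΔU ≈ -1960 J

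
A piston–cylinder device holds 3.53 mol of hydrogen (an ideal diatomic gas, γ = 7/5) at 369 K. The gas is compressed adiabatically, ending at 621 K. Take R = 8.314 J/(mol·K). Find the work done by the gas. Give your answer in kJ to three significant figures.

W ≈ -18.5 kJ

Adiabatic ⇒ Q = 0, so W_by = −ΔU = nCᵥ(T₁ − T₂).
Cᵥ = 5R/2 = 20.79 J/(mol·K).
W = (3.53)(20.79)(369 − 621) = -18490 J.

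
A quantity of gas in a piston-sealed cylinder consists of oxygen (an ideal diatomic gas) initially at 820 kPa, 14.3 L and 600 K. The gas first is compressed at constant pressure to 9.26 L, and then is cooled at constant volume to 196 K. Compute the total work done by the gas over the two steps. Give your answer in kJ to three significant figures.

Step 1 (isobaric): W = PΔV = (820 kPa)(9.26 − 14.3 L) = -4133 J.
Step 2 (isochoric): W = 0 (constant volume).
W_total = -4133 + 0 = -4133 J.

W_total ≈ -4.13 kJ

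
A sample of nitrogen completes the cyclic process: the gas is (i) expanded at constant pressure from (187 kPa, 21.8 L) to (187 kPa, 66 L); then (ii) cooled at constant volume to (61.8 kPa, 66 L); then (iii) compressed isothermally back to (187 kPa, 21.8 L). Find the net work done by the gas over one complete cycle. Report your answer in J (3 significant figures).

Leg (i): W = PΔV = (187)(66 − 21.8) = 8265 J.
Leg (ii): W = 0.
Leg (iii): W = PᵢVᵢ ln(V_f/Vᵢ) = (4079) ln(21.8/66) = -4518 J.
W_net = 8265 − 4518 = 3747 J.

W_net ≈ 3750 J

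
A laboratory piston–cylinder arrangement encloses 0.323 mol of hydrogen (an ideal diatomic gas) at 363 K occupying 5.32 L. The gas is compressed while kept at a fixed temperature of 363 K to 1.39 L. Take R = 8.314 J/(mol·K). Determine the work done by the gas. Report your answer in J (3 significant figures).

Isothermal: W = nRT ln(V₂/V₁).
W = (0.323)(8.314)(363) × ln(1.39/5.32)
  = 974.8 × -1.342
W_by_gas = -1308 J.

W ≈ -1310 J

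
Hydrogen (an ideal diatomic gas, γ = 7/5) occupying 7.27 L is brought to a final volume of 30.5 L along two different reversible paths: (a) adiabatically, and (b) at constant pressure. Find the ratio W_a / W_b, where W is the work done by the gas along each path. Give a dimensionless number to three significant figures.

Path (a) adiabatic: W = P₁V₁(1 − (V₁/V₂)^(γ−1))/(γ−1) → W_a/(P₁V₁) = 1.091.
Path (b) isobaric: W = P₁(V₂ − V₁) → W_b/(P₁V₁) = 3.195.
W_a / W_b = 1.091 / 3.195 = 0.3415.

W_a / W_b ≈ 0.342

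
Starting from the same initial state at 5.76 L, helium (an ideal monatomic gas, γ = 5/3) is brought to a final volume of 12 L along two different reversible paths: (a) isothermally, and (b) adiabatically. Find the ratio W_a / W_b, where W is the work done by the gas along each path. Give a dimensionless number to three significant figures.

Path (a) isothermal: W = P₁V₁ ln(V₂/V₁) → W_a/(P₁V₁) = 0.734.
Path (b) adiabatic: W = P₁V₁(1 − (V₁/V₂)^(γ−1))/(γ−1) → W_b/(P₁V₁) = 0.5804.
W_a / W_b = 0.734 / 0.5804 = 1.265.

W_a / W_b ≈ 1.26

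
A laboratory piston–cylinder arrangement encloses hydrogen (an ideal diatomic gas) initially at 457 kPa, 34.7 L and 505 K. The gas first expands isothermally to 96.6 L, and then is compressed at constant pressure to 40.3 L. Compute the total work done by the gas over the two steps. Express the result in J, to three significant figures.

Step 1 (isothermal): W = P₁V₁ ln(V₂/V₁) = (15858) ln(96.6/34.7) = 16236 J.
After step 1: P = 164.2 kPa, V = 96.6 L, T = 505 K.
Step 2 (isobaric): W = PΔV = (164.2 kPa)(40.3 − 96.6 L) = -9242 J.
W_total = 16236 − 9242 = 6994 J.

W_total ≈ 6990 J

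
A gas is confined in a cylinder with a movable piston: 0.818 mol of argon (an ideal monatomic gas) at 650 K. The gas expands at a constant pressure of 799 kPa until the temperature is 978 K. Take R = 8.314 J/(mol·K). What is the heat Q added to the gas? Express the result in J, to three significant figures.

Q ≈ 5580 J

Isobaric: W = nRΔT = (0.818)(8.314)(328) = 2231 J.
ΔU = nCᵥΔT with Cᵥ = 3R/2: ΔU = (0.818)(12.47)(328) = 3346 J.
Q = ΔU + W = 3346 + 2231 = 5577 J.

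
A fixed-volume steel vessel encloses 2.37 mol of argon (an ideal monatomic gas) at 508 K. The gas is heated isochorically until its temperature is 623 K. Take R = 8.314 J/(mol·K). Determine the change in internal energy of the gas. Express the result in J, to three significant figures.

Constant volume ⇒ W = 0, so Q = ΔU = nCᵥΔT with Cᵥ = 3R/2 = 12.47 J/(mol·K).
ΔU = (2.37)(12.47)(623 − 508) = 3399 J.

ΔU ≈ 3400 J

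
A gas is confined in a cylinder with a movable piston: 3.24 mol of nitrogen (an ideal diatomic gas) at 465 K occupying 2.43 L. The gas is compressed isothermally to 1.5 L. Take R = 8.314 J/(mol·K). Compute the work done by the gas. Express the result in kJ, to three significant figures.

W ≈ -6.04 kJ

Isothermal: W = nRT ln(V₂/V₁).
W = (3.24)(8.314)(465) × ln(1.5/2.43)
  = 12526 × -0.4824
W_by_gas = -6043 J.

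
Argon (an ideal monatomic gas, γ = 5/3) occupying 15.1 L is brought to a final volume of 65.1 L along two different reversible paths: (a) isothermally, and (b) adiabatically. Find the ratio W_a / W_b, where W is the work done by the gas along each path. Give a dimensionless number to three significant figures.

W_a / W_b ≈ 1.56

Path (a) isothermal: W = P₁V₁ ln(V₂/V₁) → W_a/(P₁V₁) = 1.461.
Path (b) adiabatic: W = P₁V₁(1 − (V₁/V₂)^(γ−1))/(γ−1) → W_b/(P₁V₁) = 0.9337.
W_a / W_b = 1.461 / 0.9337 = 1.565.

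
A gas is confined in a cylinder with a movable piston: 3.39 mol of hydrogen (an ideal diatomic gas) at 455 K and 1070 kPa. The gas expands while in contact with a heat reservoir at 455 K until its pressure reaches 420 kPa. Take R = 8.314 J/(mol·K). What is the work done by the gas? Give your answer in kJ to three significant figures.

W ≈ 12.0 kJ

Isothermal process: W = nRT ln(V₂/V₁) = nRT ln(P₁/P₂).
W = (3.39)(8.314)(455) × ln(1070/420)
  = 12824 × ln(2.548) = 12824 × 0.9352
W_by_gas = 11992 J.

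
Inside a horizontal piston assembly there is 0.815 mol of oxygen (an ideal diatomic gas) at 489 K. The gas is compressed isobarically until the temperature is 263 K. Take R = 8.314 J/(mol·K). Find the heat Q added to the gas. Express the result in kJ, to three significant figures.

Isobaric: W = nRΔT = (0.815)(8.314)(-226) = -1531 J.
ΔU = nCᵥΔT with Cᵥ = 5R/2: ΔU = (0.815)(20.79)(-226) = -3828 J.
Q = ΔU + W = -3828 − 1531 = -5360 J.

Q ≈ -5.36 kJ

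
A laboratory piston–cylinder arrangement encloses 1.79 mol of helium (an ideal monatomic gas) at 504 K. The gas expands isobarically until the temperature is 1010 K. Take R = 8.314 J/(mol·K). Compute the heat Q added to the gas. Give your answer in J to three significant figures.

Isobaric: W = nRΔT = (1.79)(8.314)(506) = 7530 J.
ΔU = nCᵥΔT with Cᵥ = 3R/2: ΔU = (1.79)(12.47)(506) = 11295 J.
Q = ΔU + W = 11295 + 7530 = 18826 J.

Q ≈ 18800 J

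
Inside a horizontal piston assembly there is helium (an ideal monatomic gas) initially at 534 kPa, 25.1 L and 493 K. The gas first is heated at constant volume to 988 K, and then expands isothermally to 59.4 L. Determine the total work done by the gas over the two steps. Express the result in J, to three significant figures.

Step 1 (isochoric): W = 0 (constant volume).
After step 1: P = 1070 kPa (V unchanged).
Step 2 (isothermal): W = P₁V₁ ln(V₂/V₁) = (26861) ln(59.4/25.1) = 23139 J.
W_total = 0 + 23139 = 23139 J.

W_total ≈ 23100 J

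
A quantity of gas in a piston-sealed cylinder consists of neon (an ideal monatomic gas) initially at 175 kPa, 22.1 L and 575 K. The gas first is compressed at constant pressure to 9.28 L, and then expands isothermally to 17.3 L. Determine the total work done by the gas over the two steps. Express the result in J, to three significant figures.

Step 1 (isobaric): W = PΔV = (175 kPa)(9.28 − 22.1 L) = -2244 J.
After step 1: P = 175 kPa, V = 9.28 L, T = 241.4 K.
Step 2 (isothermal): W = P₁V₁ ln(V₂/V₁) = (1624) ln(17.3/9.28) = 1012 J.
W_total = -2244 + 1012 = -1232 J.

W_total ≈ -1230 J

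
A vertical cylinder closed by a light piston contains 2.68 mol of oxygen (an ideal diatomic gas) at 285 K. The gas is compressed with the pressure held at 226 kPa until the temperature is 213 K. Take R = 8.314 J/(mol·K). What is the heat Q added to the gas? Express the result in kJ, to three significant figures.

Isobaric: W = nRΔT = (2.68)(8.314)(-72) = -1604 J.
ΔU = nCᵥΔT with Cᵥ = 5R/2: ΔU = (2.68)(20.79)(-72) = -4011 J.
Q = ΔU + W = -4011 − 1604 = -5615 J.

Q ≈ -5.61 kJ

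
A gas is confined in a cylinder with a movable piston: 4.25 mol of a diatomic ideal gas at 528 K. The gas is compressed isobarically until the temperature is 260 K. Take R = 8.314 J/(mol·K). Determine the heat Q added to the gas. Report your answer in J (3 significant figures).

Q ≈ -33100 J

Isobaric: W = nRΔT = (4.25)(8.314)(-268) = -9470 J.
ΔU = nCᵥΔT with Cᵥ = 5R/2: ΔU = (4.25)(20.79)(-268) = -23674 J.
Q = ΔU + W = -23674 − 9470 = -33144 J.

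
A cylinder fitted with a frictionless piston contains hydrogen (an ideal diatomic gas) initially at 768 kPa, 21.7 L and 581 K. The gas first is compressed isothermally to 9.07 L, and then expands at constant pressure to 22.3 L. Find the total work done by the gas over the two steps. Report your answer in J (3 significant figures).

Step 1 (isothermal): W = P₁V₁ ln(V₂/V₁) = (16666) ln(9.07/21.7) = -14538 J.
After step 1: P = 1837 kPa, V = 9.07 L, T = 581 K.
Step 2 (isobaric): W = PΔV = (1837 kPa)(22.3 − 9.07 L) = 24309 J.
W_total = -14538 + 24309 = 9771 J.

W_total ≈ 9770 J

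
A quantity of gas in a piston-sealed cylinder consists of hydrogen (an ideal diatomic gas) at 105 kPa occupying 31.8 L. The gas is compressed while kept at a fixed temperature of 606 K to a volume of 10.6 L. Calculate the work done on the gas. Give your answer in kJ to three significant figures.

W ≈ 3.67 kJ

Isothermal: W = nRT ln(V₂/V₁) = P₁V₁ ln(V₂/V₁).
P₁V₁ = (105 kPa)(31.8 L) = 3339 J.
W = 3339 × ln(10.6/31.8) = 3339 × -1.099
W_by_gas = -3668 J; work on gas = −W_by = 3668 J.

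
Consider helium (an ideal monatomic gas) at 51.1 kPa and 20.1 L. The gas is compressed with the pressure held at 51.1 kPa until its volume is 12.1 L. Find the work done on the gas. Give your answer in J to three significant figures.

W ≈ 409 J

Isobaric: W = P ΔV.
W = (51.1 kPa)(12.1 − 20.1 L) = (51.1)(-8) = -408.8 J.
Work on gas = −W_by = 408.8 J.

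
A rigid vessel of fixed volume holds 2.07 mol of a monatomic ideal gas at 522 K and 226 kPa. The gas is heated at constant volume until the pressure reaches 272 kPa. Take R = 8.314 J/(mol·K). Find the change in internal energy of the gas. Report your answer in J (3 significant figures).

ΔU ≈ 2740 J

Constant volume ⇒ W = 0, so Q = ΔU = nCᵥΔT with Cᵥ = 3R/2 = 12.47 J/(mol·K).
At constant V, T₂/T₁ = P₂/P₁ ⇒ ΔT = T₁(P₂/P₁ − 1) = 522·(272/226 − 1) = 106.2 K.
ΔU = (2.07)(12.47)(106.2) = 2743 J.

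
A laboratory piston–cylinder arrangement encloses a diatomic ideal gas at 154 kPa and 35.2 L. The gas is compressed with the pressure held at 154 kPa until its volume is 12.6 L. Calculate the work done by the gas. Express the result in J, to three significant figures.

Isobaric: W = P ΔV.
W = (154 kPa)(12.6 − 35.2 L) = (154)(-22.6) = -3480 J.

W ≈ -3480 J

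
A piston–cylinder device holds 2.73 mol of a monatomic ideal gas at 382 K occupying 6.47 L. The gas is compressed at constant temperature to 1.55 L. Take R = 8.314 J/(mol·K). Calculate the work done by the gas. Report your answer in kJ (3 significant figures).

W ≈ -12.4 kJ

Isothermal: W = nRT ln(V₂/V₁).
W = (2.73)(8.314)(382) × ln(1.55/6.47)
  = 8670 × -1.429
W_by_gas = -12389 J.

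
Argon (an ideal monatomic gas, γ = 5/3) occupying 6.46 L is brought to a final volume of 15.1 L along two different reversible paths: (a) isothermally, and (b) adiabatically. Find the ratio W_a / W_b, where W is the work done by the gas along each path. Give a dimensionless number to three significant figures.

Path (a) isothermal: W = P₁V₁ ln(V₂/V₁) → W_a/(P₁V₁) = 0.8491.
Path (b) adiabatic: W = P₁V₁(1 − (V₁/V₂)^(γ−1))/(γ−1) → W_b/(P₁V₁) = 0.6483.
W_a / W_b = 0.8491 / 0.6483 = 1.31.

W_a / W_b ≈ 1.31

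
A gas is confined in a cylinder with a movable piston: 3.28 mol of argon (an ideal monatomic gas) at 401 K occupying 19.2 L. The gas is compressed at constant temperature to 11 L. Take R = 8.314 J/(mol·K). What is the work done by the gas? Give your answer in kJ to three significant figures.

Isothermal: W = nRT ln(V₂/V₁).
W = (3.28)(8.314)(401) × ln(11/19.2)
  = 10935 × -0.557
W_by_gas = -6091 J.

W ≈ -6.09 kJ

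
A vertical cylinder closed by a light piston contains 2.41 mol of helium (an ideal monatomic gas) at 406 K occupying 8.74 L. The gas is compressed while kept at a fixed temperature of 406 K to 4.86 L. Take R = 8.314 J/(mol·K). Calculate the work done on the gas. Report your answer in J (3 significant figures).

W ≈ 4770 J

Isothermal: W = nRT ln(V₂/V₁).
W = (2.41)(8.314)(406) × ln(4.86/8.74)
  = 8135 × -0.5869
W_by_gas = -4774 J; work on gas = −W_by = 4774 J.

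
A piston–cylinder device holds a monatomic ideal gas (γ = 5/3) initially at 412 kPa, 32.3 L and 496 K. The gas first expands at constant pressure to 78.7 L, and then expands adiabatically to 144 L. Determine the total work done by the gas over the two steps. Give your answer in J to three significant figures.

Step 1 (isobaric): W = PΔV = (412 kPa)(78.7 − 32.3 L) = 19117 J.
After step 1: P = 412 kPa, V = 78.7 L, T = 1209 K.
Step 2 (adiabatic): W = (P₁V₁ − P₂V₂)/(γ−1) = (32424 − 21674)/0.667 = 16125 J.
W_total = 19117 + 16125 = 35242 J.

W_total ≈ 35200 J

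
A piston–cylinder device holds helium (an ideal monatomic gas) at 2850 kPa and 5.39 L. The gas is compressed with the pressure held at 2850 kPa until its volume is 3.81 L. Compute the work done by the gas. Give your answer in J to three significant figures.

W ≈ -4500 J

Isobaric: W = P ΔV.
W = (2850 kPa)(3.81 − 5.39 L) = (2850)(-1.58) = -4503 J.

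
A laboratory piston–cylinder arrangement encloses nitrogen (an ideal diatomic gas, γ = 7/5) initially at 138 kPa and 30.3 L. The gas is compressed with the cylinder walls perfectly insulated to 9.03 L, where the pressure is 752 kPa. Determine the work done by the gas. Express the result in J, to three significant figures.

Adiabatic: W = (P₁V₁ − P₂V₂)/(γ − 1) with γ = 7/5.
P₁V₁ = 4181 J, P₂V₂ = 6791 J.
W = (4181 − 6791) / 0.4 = -6523 J.

W ≈ -6520 J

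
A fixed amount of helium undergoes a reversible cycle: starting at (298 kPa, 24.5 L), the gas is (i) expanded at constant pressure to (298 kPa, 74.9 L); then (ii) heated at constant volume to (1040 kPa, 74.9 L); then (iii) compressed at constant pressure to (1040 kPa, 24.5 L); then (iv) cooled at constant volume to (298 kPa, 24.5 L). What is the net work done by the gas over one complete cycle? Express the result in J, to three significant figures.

W_net ≈ -37400 J

Constant-volume legs do no work.
W(i) = (298)(74.9 − 24.5) = 15019 J; W(iii) = (1040)(24.5 − 74.9) = -52416 J.
W_net = 15019 − 52416 = -37397 J (the counter-clockwise enclosed area).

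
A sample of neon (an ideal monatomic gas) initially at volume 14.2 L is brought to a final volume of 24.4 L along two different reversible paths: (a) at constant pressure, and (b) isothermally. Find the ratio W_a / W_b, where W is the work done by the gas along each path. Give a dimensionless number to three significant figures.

W_a / W_b ≈ 1.33

Path (a) isobaric: W = P₁(V₂ − V₁) → W_a/(P₁V₁) = 0.7183.
Path (b) isothermal: W = P₁V₁ ln(V₂/V₁) → W_b/(P₁V₁) = 0.5413.
W_a / W_b = 0.7183 / 0.5413 = 1.327.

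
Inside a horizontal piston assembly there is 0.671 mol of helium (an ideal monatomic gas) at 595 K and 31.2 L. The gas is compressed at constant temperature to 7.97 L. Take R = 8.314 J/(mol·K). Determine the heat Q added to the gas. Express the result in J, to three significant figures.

Isothermal ⇒ ΔU = 0, so Q = W = nRT ln(V₂/V₁).
Q = (0.671)(8.314)(595) ln(7.97/31.2) = 3319 × -1.365 = -4530 J.

Q ≈ -4530 J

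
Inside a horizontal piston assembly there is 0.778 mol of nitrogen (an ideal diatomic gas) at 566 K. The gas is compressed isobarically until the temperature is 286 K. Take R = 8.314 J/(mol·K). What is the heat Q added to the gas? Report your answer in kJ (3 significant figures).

Isobaric: W = nRΔT = (0.778)(8.314)(-280) = -1811 J.
ΔU = nCᵥΔT with Cᵥ = 5R/2: ΔU = (0.778)(20.79)(-280) = -4528 J.
Q = ΔU + W = -4528 − 1811 = -6339 J.

Q ≈ -6.34 kJ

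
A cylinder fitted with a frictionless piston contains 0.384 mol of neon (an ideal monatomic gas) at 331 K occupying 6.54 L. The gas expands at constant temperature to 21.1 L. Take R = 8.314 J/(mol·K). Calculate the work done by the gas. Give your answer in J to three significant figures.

Isothermal: W = nRT ln(V₂/V₁).
W = (0.384)(8.314)(331) × ln(21.1/6.54)
  = 1057 × 1.171
W_by_gas = 1238 J.

W ≈ 1240 J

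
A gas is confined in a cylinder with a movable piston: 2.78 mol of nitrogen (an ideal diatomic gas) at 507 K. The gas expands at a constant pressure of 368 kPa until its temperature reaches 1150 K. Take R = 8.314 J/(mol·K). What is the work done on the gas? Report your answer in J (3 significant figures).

W ≈ -14900 J

Isobaric: W = P ΔV = nR ΔT.
W = (2.78)(8.314)(1150 − 507) = 14862 J.
Work on gas = −W_by = -14862 J.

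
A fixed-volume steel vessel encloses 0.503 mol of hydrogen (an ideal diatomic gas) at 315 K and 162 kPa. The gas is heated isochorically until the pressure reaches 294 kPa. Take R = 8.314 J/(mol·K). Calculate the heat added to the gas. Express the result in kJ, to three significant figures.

Constant volume ⇒ W = 0, so Q = ΔU = nCᵥΔT with Cᵥ = 5R/2 = 20.79 J/(mol·K).
At constant V, T₂/T₁ = P₂/P₁ ⇒ ΔT = T₁(P₂/P₁ − 1) = 315·(294/162 − 1) = 256.7 K.
ΔU = (0.503)(20.79)(256.7) = 2683 J.

Q ≈ 2.68 kJ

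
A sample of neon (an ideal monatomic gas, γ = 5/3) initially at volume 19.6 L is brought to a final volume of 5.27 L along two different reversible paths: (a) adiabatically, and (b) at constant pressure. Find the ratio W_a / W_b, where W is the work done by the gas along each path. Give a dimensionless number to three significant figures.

W_a / W_b ≈ 2.87

Path (a) adiabatic: W = P₁V₁(1 − (V₁/V₂)^(γ−1))/(γ−1) → W_a/(P₁V₁) = -2.101.
Path (b) isobaric: W = P₁(V₂ − V₁) → W_b/(P₁V₁) = -0.7311.
W_a / W_b = -2.101 / -0.7311 = 2.873.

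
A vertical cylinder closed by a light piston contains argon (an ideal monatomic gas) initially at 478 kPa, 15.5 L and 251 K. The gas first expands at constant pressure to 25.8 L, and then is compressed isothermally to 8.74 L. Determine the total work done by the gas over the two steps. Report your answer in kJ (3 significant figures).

Step 1 (isobaric): W = PΔV = (478 kPa)(25.8 − 15.5 L) = 4923 J.
After step 1: P = 478 kPa, V = 25.8 L, T = 417.8 K.
Step 2 (isothermal): W = P₁V₁ ln(V₂/V₁) = (12332) ln(8.74/25.8) = -13349 J.
W_total = 4923 − 13349 = -8426 J.

W_total ≈ -8.43 kJ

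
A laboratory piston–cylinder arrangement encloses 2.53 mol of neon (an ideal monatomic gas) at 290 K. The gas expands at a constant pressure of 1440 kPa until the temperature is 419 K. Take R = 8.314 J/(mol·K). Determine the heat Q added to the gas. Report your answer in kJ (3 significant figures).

Q ≈ 6.78 kJ

Isobaric: W = nRΔT = (2.53)(8.314)(129) = 2713 J.
ΔU = nCᵥΔT with Cᵥ = 3R/2: ΔU = (2.53)(12.47)(129) = 4070 J.
Q = ΔU + W = 4070 + 2713 = 6784 J.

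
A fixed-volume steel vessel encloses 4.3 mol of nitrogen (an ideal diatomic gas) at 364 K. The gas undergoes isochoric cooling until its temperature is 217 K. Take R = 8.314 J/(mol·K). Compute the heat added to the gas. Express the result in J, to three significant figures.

Q ≈ -13100 J

Constant volume ⇒ W = 0, so Q = ΔU = nCᵥΔT with Cᵥ = 5R/2 = 20.79 J/(mol·K).
ΔU = (4.3)(20.79)(217 − 364) = -13138 J.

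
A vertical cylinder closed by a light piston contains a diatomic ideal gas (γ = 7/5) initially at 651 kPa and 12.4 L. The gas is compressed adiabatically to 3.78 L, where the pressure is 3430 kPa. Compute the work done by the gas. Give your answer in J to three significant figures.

Adiabatic: W = (P₁V₁ − P₂V₂)/(γ − 1) with γ = 7/5.
P₁V₁ = 8072 J, P₂V₂ = 12965 J.
W = (8072 − 12965) / 0.4 = -12232 J.

W ≈ -12200 J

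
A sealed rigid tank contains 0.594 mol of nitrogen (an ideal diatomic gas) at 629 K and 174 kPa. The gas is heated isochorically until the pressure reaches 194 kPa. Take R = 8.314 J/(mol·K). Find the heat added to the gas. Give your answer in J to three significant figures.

Q ≈ 893 J

Constant volume ⇒ W = 0, so Q = ΔU = nCᵥΔT with Cᵥ = 5R/2 = 20.79 J/(mol·K).
At constant V, T₂/T₁ = P₂/P₁ ⇒ ΔT = T₁(P₂/P₁ − 1) = 629·(194/174 − 1) = 72.3 K.
ΔU = (0.594)(20.79)(72.3) = 892.6 J.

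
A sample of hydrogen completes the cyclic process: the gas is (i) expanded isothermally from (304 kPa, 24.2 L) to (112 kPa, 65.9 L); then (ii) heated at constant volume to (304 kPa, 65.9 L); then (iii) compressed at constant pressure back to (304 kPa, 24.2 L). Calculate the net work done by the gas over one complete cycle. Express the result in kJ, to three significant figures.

W_net ≈ -5.31 kJ

Leg (i): W = PᵢVᵢ ln(V_f/Vᵢ) = (7357) ln(65.9/24.2) = 7370 J.
Leg (ii): W = 0.
Leg (iii): W = PΔV = (304)(24.2 − 65.9) = -12677 J.
W_net = 7370 − 12677 = -5307 J.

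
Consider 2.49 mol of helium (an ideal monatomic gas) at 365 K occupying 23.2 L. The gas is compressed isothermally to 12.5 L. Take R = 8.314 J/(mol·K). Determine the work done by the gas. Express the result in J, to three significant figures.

Isothermal: W = nRT ln(V₂/V₁).
W = (2.49)(8.314)(365) × ln(12.5/23.2)
  = 7556 × -0.6184
W_by_gas = -4673 J.

W ≈ -4670 J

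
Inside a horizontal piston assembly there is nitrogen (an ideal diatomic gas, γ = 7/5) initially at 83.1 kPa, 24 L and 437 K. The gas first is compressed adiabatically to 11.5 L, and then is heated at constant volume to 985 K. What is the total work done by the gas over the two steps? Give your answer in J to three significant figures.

W_total ≈ -1710 J

Step 1 (adiabatic): W = (P₁V₁ − P₂V₂)/(γ−1) = (1994 − 2677)/0.4 = -1706 J.
Step 2 (isochoric): W = 0 (constant volume).
W_total = -1706 + 0 = -1706 J.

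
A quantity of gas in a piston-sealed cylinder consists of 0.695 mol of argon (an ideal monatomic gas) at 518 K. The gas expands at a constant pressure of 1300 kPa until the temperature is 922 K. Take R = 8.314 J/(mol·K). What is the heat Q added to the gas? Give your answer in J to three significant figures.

Isobaric: W = nRΔT = (0.695)(8.314)(404) = 2334 J.
ΔU = nCᵥΔT with Cᵥ = 3R/2: ΔU = (0.695)(12.47)(404) = 3502 J.
Q = ΔU + W = 3502 + 2334 = 5836 J.

Q ≈ 5840 J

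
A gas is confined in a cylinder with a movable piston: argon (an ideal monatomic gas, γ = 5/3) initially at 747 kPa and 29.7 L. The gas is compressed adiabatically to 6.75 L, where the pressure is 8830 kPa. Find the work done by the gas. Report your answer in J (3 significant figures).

W ≈ -56100 J

Adiabatic: W = (P₁V₁ − P₂V₂)/(γ − 1) with γ = 5/3.
P₁V₁ = 22186 J, P₂V₂ = 59602 J.
W = (22186 − 59602) / 0.6667 = -56125 J.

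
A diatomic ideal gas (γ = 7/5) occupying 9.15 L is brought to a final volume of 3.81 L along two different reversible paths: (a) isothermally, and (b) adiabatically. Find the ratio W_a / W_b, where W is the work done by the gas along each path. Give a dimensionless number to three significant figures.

Path (a) isothermal: W = P₁V₁ ln(V₂/V₁) → W_a/(P₁V₁) = -0.8761.
Path (b) adiabatic: W = P₁V₁(1 − (V₁/V₂)^(γ−1))/(γ−1) → W_b/(P₁V₁) = -1.049.
W_a / W_b = -0.8761 / -1.049 = 0.835.

W_a / W_b ≈ 0.835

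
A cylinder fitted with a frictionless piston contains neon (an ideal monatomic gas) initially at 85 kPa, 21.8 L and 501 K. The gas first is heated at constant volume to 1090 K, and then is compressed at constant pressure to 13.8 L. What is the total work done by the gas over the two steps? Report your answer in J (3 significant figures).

W_total ≈ -1480 J

Step 1 (isochoric): W = 0 (constant volume).
After step 1: P = 184.9 kPa (V unchanged).
Step 2 (isobaric): W = PΔV = (184.9 kPa)(13.8 − 21.8 L) = -1479 J.
W_total = 0 − 1479 = -1479 J.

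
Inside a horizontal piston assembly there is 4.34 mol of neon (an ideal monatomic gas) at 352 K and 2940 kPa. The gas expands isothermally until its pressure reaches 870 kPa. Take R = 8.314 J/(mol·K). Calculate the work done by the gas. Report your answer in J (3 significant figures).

W ≈ 15500 J

Isothermal process: W = nRT ln(V₂/V₁) = nRT ln(P₁/P₂).
W = (4.34)(8.314)(352) × ln(2940/870)
  = 12701 × ln(3.379) = 12701 × 1.218
W_by_gas = 15466 J.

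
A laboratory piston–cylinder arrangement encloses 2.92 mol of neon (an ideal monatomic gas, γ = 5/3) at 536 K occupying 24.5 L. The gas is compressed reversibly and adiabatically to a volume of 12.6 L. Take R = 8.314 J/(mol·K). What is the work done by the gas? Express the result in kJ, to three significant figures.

Adiabatic: TV^(γ−1) = const with γ = 5/3.
T₂ = T₁ (V₁/V₂)^(γ−1) = 536 × (24.5/12.6)^0.667 = 536 × 1.558 = 835 K.
W_by = nCᵥ(T₁ − T₂) = (2.92)(12.47)(536 − 835) = -10889 J.

W ≈ -10.9 kJ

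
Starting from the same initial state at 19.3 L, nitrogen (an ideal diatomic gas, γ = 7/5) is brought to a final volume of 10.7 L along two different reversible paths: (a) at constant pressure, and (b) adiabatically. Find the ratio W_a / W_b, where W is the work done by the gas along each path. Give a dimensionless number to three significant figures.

Path (a) isobaric: W = P₁(V₂ − V₁) → W_a/(P₁V₁) = -0.4456.
Path (b) adiabatic: W = P₁V₁(1 − (V₁/V₂)^(γ−1))/(γ−1) → W_b/(P₁V₁) = -0.6653.
W_a / W_b = -0.4456 / -0.6653 = 0.6698.

W_a / W_b ≈ 0.670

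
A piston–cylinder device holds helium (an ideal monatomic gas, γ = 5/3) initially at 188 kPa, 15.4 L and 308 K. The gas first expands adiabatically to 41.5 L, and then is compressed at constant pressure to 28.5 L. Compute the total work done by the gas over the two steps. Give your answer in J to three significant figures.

W_total ≈ 1630 J

Step 1 (adiabatic): W = (P₁V₁ − P₂V₂)/(γ−1) = (2895 − 1495)/0.667 = 2100 J.
After step 1: P = 36.03 kPa, V = 41.5 L, T = 159 K.
Step 2 (isobaric): W = PΔV = (36.03 kPa)(28.5 − 41.5 L) = -468.3 J.
W_total = 2100 − 468.3 = 1632 J.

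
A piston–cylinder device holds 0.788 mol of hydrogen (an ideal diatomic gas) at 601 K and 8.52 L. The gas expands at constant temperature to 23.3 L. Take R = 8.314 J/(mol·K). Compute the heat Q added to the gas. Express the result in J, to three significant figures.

Isothermal ⇒ ΔU = 0, so Q = W = nRT ln(V₂/V₁).
Q = (0.788)(8.314)(601) ln(23.3/8.52) = 3937 × 1.006 = 3961 J.

Q ≈ 3960 J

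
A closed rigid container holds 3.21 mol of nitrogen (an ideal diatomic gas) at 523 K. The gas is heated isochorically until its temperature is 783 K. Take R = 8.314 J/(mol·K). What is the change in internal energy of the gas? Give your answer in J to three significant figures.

Constant volume ⇒ W = 0, so Q = ΔU = nCᵥΔT with Cᵥ = 5R/2 = 20.79 J/(mol·K).
ΔU = (3.21)(20.79)(783 − 523) = 17347 J.

ΔU ≈ 17300 J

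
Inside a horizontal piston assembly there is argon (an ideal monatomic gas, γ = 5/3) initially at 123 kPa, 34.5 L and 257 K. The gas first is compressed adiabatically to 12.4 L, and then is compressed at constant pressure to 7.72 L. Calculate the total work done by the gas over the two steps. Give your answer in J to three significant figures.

W_total ≈ -9390 J

Step 1 (adiabatic): W = (P₁V₁ − P₂V₂)/(γ−1) = (4244 − 8394)/0.667 = -6226 J.
After step 1: P = 677 kPa, V = 12.4 L, T = 508.4 K.
Step 2 (isobaric): W = PΔV = (677 kPa)(7.72 − 12.4 L) = -3168 J.
W_total = -6226 − 3168 = -9395 J.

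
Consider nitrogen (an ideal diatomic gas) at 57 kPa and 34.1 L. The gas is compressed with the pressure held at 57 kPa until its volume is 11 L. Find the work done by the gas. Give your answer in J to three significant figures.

Isobaric: W = P ΔV.
W = (57 kPa)(11 − 34.1 L) = (57)(-23.1) = -1317 J.

W ≈ -1320 J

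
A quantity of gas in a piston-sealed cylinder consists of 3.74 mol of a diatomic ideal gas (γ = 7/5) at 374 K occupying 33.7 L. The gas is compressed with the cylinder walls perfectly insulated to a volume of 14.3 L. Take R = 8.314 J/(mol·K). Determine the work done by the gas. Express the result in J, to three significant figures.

Adiabatic: TV^(γ−1) = const with γ = 7/5.
T₂ = T₁ (V₁/V₂)^(γ−1) = 374 × (33.7/14.3)^0.4 = 374 × 1.409 = 527 K.
W_by = nCᵥ(T₁ − T₂) = (3.74)(20.79)(374 − 527) = -11892 J.

W ≈ -11900 J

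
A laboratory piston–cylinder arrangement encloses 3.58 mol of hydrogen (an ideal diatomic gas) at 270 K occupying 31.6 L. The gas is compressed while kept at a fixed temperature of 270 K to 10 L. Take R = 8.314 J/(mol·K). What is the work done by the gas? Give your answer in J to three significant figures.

W ≈ -9250 J

Isothermal: W = nRT ln(V₂/V₁).
W = (3.58)(8.314)(270) × ln(10/31.6)
  = 8036 × -1.151
W_by_gas = -9246 J.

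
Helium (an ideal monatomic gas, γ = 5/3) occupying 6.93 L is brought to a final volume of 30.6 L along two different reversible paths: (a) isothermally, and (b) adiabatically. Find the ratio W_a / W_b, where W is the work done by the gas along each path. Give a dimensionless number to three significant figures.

Path (a) isothermal: W = P₁V₁ ln(V₂/V₁) → W_a/(P₁V₁) = 1.485.
Path (b) adiabatic: W = P₁V₁(1 − (V₁/V₂)^(γ−1))/(γ−1) → W_b/(P₁V₁) = 0.9427.
W_a / W_b = 1.485 / 0.9427 = 1.575.

W_a / W_b ≈ 1.58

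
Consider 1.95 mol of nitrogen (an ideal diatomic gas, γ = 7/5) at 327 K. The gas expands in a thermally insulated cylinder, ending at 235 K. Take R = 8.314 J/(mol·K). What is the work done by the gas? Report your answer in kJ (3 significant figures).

W ≈ 3.73 kJ

Adiabatic ⇒ Q = 0, so W_by = −ΔU = nCᵥ(T₁ − T₂).
Cᵥ = 5R/2 = 20.79 J/(mol·K).
W = (1.95)(20.79)(327 − 235) = 3729 J.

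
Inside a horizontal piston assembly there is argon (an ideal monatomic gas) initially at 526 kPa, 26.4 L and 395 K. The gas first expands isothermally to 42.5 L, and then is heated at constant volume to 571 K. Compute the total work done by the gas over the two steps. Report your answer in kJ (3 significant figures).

Step 1 (isothermal): W = P₁V₁ ln(V₂/V₁) = (13886) ln(42.5/26.4) = 6612 J.
Step 2 (isochoric): W = 0 (constant volume).
W_total = 6612 + 0 = 6612 J.

W_total ≈ 6.61 kJ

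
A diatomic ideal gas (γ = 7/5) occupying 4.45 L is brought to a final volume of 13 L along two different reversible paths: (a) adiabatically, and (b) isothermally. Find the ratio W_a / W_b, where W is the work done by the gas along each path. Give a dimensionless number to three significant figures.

Path (a) adiabatic: W = P₁V₁(1 − (V₁/V₂)^(γ−1))/(γ−1) → W_a/(P₁V₁) = 0.8718.
Path (b) isothermal: W = P₁V₁ ln(V₂/V₁) → W_b/(P₁V₁) = 1.072.
W_a / W_b = 0.8718 / 1.072 = 0.8132.

W_a / W_b ≈ 0.813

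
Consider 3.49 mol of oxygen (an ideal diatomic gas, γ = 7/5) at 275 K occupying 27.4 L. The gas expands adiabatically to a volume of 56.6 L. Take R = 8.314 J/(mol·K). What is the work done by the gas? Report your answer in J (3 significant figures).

W ≈ 5020 J

Adiabatic: TV^(γ−1) = const with γ = 7/5.
T₂ = T₁ (V₁/V₂)^(γ−1) = 275 × (27.4/56.6)^0.4 = 275 × 0.7481 = 205.7 K.
W_by = nCᵥ(T₁ − T₂) = (3.49)(20.79)(275 − 205.7) = 5025 J.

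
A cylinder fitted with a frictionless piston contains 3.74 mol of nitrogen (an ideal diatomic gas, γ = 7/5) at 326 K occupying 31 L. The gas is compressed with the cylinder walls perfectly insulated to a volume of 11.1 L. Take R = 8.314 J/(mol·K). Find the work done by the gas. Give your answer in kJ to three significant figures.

W ≈ -12.9 kJ

Adiabatic: TV^(γ−1) = const with γ = 7/5.
T₂ = T₁ (V₁/V₂)^(γ−1) = 326 × (31/11.1)^0.4 = 326 × 1.508 = 491.6 K.
W_by = nCᵥ(T₁ − T₂) = (3.74)(20.79)(326 − 491.6) = -12875 J.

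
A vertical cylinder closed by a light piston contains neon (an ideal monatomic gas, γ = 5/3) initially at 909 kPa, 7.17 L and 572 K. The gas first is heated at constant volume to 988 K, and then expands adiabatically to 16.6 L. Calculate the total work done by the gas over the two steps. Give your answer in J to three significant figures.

W_total ≈ 7240 J

Step 1 (isochoric): W = 0 (constant volume).
After step 1: P = 1570 kPa (V unchanged).
Step 2 (adiabatic): W = (P₁V₁ − P₂V₂)/(γ−1) = (11258 − 6433)/0.667 = 7237 J.
W_total = 0 + 7237 = 7237 J.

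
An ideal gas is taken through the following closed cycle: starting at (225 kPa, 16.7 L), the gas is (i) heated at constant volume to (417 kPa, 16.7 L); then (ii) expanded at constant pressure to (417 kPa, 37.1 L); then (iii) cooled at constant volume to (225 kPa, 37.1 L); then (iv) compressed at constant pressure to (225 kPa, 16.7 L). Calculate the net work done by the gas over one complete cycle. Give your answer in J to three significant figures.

Constant-volume legs do no work.
W(ii) = (417)(37.1 − 16.7) = 8507 J; W(iv) = (225)(16.7 − 37.1) = -4590 J.
W_net = 8507 − 4590 = 3917 J (the clockwise enclosed area).

W_net ≈ 3920 J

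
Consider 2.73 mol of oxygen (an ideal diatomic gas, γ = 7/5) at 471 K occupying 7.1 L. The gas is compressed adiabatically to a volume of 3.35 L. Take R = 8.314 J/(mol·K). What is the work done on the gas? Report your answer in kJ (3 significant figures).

W ≈ 9.37 kJ

Adiabatic: TV^(γ−1) = const with γ = 7/5.
T₂ = T₁ (V₁/V₂)^(γ−1) = 471 × (7.1/3.35)^0.4 = 471 × 1.35 = 636.1 K.
W_by = nCᵥ(T₁ − T₂) = (2.73)(20.79)(471 − 636.1) = -9367 J.
Work on gas = −W_by = 9367 J.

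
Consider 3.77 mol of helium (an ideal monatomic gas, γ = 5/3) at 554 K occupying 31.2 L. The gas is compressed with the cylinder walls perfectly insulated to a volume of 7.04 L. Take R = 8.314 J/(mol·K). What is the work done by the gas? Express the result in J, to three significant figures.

Adiabatic: TV^(γ−1) = const with γ = 5/3.
T₂ = T₁ (V₁/V₂)^(γ−1) = 554 × (31.2/7.04)^0.667 = 554 × 2.698 = 1495 K.
W_by = nCᵥ(T₁ − T₂) = (3.77)(12.47)(554 − 1495) = -44229 J.

W ≈ -44200 J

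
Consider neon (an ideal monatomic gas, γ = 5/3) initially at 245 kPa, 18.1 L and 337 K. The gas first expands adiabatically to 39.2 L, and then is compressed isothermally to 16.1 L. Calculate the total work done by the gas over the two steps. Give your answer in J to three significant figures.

Step 1 (adiabatic): W = (P₁V₁ − P₂V₂)/(γ−1) = (4434 − 2649)/0.667 = 2678 J.
After step 1: P = 67.58 kPa, V = 39.2 L, T = 201.3 K.
Step 2 (isothermal): W = P₁V₁ ln(V₂/V₁) = (2649) ln(16.1/39.2) = -2357 J.
W_total = 2678 − 2357 = 320.7 J.

W_total ≈ 321 J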